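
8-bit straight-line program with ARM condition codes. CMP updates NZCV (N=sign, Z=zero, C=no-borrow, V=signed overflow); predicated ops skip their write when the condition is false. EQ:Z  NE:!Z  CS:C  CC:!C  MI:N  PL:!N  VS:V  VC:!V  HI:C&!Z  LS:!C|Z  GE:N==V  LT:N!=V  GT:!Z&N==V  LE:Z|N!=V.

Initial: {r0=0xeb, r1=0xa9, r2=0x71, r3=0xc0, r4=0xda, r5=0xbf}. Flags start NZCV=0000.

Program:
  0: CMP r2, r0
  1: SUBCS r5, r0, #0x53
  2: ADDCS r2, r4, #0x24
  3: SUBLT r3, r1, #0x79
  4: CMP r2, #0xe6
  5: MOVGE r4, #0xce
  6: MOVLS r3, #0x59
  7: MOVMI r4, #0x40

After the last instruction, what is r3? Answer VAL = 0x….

0: ✓ CMP  NZCV=1001
1: · SUBCS
2: · ADDCS
3: · SUBLT
4: ✓ CMP  NZCV=1001
5: ✓ MOVGE  r4←0xce
6: ✓ MOVLS  r3←0x59
7: ✓ MOVMI  r4←0x40

VAL = 0x59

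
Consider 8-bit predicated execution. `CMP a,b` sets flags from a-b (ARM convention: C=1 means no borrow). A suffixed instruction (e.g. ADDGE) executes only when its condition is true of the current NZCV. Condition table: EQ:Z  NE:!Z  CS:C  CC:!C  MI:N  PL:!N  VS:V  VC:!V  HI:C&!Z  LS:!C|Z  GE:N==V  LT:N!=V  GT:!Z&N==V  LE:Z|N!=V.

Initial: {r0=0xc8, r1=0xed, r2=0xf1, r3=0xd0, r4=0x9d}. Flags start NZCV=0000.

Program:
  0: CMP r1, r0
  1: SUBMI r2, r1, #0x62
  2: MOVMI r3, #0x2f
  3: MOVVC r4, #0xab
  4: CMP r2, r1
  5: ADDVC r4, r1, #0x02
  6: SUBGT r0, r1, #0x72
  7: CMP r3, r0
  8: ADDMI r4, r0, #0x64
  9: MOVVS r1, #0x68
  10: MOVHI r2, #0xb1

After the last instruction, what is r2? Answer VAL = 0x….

[0] flags=0010 → (cmp)
[1] flags=0010 MI?F → skip
[2] flags=0010 MI?F → skip
[3] flags=0010 VC?T → r4=0xab
[4] flags=0010 → (cmp)
[5] flags=0010 VC?T → r4=0xef
[6] flags=0010 GT?T → r0=0x7b
[7] flags=0011 → (cmp)
[8] flags=0011 MI?F → skip
[9] flags=0011 VS?T → r1=0x68
[10] flags=0011 HI?T → r2=0xb1

VAL = 0xb1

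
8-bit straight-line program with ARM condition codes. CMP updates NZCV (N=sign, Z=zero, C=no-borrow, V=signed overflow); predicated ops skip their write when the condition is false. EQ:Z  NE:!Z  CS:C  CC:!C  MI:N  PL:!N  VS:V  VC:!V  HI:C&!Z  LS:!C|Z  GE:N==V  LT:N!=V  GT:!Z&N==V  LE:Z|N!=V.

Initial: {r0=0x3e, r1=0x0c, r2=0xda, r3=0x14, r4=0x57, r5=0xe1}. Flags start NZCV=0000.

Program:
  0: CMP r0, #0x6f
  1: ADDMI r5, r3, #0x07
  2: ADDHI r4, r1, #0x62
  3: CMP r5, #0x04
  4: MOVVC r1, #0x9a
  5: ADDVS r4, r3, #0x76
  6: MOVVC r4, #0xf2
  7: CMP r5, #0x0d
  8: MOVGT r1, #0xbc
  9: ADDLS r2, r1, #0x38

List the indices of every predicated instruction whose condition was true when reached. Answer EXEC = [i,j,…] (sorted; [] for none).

EXEC = [1,4,6,8]

[0] flags=1000 → (cmp)
[1] flags=1000 MI?T → r5=0x1b
[2] flags=1000 HI?F → skip
[3] flags=0010 → (cmp)
[4] flags=0010 VC?T → r1=0x9a
[5] flags=0010 VS?F → skip
[6] flags=0010 VC?T → r4=0xf2
[7] flags=0010 → (cmp)
[8] flags=0010 GT?T → r1=0xbc
[9] flags=0010 LS?F → skip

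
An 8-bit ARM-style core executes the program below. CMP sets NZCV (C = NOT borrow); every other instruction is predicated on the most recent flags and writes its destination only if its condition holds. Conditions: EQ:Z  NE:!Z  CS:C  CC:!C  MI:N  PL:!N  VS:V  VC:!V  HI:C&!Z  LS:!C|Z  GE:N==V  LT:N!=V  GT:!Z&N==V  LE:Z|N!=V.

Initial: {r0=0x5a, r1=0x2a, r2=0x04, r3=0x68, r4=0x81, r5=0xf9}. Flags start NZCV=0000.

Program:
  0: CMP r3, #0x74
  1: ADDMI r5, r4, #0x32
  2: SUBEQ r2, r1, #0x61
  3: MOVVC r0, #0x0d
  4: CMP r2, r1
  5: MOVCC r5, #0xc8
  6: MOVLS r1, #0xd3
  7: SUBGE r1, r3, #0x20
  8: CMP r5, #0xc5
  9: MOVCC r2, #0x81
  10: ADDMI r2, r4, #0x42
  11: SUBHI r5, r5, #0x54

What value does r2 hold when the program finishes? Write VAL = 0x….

[0] flags=1000 → (cmp)
[1] flags=1000 MI?T → r5=0xb3
[2] flags=1000 EQ?F → skip
[3] flags=1000 VC?T → r0=0x0d
[4] flags=1000 → (cmp)
[5] flags=1000 CC?T → r5=0xc8
[6] flags=1000 LS?T → r1=0xd3
[7] flags=1000 GE?F → skip
[8] flags=0010 → (cmp)
[9] flags=0010 CC?F → skip
[10] flags=0010 MI?F → skip
[11] flags=0010 HI?T → r5=0x74

VAL = 0x04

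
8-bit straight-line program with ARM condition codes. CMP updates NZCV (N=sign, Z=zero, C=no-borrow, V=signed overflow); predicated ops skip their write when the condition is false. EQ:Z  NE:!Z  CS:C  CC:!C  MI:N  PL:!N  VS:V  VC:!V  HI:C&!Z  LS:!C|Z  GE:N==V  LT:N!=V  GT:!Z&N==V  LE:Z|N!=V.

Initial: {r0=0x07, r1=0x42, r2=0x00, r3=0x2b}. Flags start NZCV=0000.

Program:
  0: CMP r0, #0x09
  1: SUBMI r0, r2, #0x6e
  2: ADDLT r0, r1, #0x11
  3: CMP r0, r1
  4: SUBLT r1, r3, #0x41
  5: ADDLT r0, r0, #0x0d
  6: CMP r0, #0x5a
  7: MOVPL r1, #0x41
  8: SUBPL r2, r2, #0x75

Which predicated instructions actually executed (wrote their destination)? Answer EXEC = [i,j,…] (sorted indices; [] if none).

[0] flags=1000 → (cmp)
[1] flags=1000 MI?T → r0=0x92
[2] flags=1000 LT?T → r0=0x53
[3] flags=0010 → (cmp)
[4] flags=0010 LT?F → skip
[5] flags=0010 LT?F → skip
[6] flags=1000 → (cmp)
[7] flags=1000 PL?F → skip
[8] flags=1000 PL?F → skip

EXEC = [1,2]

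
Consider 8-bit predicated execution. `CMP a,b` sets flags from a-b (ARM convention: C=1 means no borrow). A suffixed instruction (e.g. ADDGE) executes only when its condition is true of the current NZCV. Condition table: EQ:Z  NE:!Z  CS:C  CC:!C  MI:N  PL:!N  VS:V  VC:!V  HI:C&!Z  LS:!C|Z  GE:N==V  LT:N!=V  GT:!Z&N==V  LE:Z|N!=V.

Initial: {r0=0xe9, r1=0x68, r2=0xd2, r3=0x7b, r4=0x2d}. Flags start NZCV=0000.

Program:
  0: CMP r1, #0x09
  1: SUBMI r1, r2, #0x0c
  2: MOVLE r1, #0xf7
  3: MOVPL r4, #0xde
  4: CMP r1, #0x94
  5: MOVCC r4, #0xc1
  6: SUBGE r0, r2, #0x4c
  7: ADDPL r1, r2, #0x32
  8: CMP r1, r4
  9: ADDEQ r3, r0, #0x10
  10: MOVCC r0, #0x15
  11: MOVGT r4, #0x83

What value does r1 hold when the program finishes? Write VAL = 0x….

VAL = 0x68

0: ✓ CMP  NZCV=0010
1: · SUBMI
2: · MOVLE
3: ✓ MOVPL  r4←0xde
4: ✓ CMP  NZCV=1001
5: ✓ MOVCC  r4←0xc1
6: ✓ SUBGE  r0←0x86
7: · ADDPL
8: ✓ CMP  NZCV=1001
9: · ADDEQ
10: ✓ MOVCC  r0←0x15
11: ✓ MOVGT  r4←0x83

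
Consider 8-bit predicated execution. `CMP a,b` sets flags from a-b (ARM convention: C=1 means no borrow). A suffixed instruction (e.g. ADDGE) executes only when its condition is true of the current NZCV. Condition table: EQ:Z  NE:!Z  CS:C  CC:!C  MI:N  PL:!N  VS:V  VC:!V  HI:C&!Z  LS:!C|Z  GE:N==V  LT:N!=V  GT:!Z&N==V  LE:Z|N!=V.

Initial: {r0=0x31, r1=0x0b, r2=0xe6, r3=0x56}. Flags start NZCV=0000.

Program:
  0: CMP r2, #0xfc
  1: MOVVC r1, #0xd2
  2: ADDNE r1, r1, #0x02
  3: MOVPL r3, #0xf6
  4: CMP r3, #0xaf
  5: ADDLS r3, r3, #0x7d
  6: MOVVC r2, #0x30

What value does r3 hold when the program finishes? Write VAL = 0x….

VAL = 0xd3

[0] flags=1000 → (cmp)
[1] flags=1000 VC?T → r1=0xd2
[2] flags=1000 NE?T → r1=0xd4
[3] flags=1000 PL?F → skip
[4] flags=1001 → (cmp)
[5] flags=1001 LS?T → r3=0xd3
[6] flags=1001 VC?F → skip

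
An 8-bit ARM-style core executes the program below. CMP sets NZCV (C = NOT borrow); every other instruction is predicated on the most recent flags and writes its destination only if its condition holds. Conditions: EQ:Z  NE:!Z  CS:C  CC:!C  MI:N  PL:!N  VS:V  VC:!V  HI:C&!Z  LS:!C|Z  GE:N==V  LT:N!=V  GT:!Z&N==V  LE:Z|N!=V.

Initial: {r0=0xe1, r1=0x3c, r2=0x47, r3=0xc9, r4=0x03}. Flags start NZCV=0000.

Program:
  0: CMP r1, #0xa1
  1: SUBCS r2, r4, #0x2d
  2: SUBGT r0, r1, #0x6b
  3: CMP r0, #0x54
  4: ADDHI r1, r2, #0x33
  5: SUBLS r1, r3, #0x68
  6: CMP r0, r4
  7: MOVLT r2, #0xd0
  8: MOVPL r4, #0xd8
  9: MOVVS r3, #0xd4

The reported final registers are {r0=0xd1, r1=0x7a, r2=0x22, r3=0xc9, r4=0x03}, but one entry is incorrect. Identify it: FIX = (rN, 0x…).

FIX = (r2, 0xd0)

[0] flags=1001 → (cmp)
[1] flags=1001 CS?F → skip
[2] flags=1001 GT?T → r0=0xd1
[3] flags=0011 → (cmp)
[4] flags=0011 HI?T → r1=0x7a
[5] flags=0011 LS?F → skip
[6] flags=1010 → (cmp)
[7] flags=1010 LT?T → r2=0xd0
[8] flags=1010 PL?F → skip
[9] flags=1010 VS?F → skip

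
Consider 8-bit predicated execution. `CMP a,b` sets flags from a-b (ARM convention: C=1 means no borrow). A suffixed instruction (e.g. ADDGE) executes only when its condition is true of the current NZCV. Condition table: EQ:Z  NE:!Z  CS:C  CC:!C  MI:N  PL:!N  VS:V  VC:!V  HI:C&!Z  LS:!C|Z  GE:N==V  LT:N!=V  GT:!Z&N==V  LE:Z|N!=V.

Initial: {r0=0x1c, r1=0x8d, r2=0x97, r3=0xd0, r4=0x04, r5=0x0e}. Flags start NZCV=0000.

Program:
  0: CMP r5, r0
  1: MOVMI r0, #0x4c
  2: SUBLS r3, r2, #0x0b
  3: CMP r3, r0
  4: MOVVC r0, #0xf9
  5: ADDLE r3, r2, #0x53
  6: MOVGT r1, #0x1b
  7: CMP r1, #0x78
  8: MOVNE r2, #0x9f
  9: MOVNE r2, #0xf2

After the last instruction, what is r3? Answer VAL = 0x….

VAL = 0xea

0: ✓ CMP  NZCV=1000
1: ✓ MOVMI  r0←0x4c
2: ✓ SUBLS  r3←0x8c
3: ✓ CMP  NZCV=0011
4: · MOVVC
5: ✓ ADDLE  r3←0xea
6: · MOVGT
7: ✓ CMP  NZCV=0011
8: ✓ MOVNE  r2←0x9f
9: ✓ MOVNE  r2←0xf2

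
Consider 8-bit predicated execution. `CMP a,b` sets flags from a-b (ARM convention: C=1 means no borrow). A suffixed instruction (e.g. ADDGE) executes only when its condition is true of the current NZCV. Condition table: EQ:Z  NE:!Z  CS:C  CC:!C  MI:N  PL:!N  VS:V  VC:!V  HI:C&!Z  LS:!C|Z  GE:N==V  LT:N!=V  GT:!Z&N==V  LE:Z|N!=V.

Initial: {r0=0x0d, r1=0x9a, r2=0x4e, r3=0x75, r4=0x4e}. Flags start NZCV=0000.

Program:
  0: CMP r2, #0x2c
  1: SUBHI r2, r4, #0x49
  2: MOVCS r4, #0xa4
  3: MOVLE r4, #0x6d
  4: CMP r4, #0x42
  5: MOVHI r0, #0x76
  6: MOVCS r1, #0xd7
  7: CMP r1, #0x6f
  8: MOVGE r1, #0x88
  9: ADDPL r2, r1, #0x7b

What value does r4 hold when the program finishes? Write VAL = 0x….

VAL = 0xa4

[0] flags=0010 → (cmp)
[1] flags=0010 HI?T → r2=0x05
[2] flags=0010 CS?T → r4=0xa4
[3] flags=0010 LE?F → skip
[4] flags=0011 → (cmp)
[5] flags=0011 HI?T → r0=0x76
[6] flags=0011 CS?T → r1=0xd7
[7] flags=0011 → (cmp)
[8] flags=0011 GE?F → skip
[9] flags=0011 PL?T → r2=0x52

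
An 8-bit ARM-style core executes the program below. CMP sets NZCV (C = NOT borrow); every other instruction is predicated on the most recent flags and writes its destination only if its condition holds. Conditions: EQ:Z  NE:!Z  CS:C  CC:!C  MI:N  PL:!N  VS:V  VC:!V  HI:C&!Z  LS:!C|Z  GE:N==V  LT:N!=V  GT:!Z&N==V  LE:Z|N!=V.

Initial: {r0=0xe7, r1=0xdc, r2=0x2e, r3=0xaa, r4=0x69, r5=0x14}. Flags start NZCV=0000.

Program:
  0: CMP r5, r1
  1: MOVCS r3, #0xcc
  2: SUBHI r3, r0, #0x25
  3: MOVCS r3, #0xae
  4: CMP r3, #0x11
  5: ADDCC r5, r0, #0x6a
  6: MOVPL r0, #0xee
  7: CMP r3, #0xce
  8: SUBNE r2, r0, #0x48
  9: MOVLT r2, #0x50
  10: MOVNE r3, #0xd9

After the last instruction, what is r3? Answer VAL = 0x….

VAL = 0xd9

[0] flags=0000 → (cmp)
[1] flags=0000 CS?F → skip
[2] flags=0000 HI?F → skip
[3] flags=0000 CS?F → skip
[4] flags=1010 → (cmp)
[5] flags=1010 CC?F → skip
[6] flags=1010 PL?F → skip
[7] flags=1000 → (cmp)
[8] flags=1000 NE?T → r2=0x9f
[9] flags=1000 LT?T → r2=0x50
[10] flags=1000 NE?T → r3=0xd9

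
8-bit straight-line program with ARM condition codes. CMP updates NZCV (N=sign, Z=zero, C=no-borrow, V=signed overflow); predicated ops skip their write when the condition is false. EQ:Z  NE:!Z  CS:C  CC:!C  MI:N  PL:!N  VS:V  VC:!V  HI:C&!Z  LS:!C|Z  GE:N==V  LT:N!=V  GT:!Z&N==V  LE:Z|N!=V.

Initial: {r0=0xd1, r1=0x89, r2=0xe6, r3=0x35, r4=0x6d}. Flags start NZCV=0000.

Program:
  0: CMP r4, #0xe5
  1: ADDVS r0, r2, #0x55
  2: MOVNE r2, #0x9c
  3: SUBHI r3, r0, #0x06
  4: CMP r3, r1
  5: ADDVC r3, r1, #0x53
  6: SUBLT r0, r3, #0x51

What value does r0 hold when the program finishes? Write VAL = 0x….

0: ✓ CMP  NZCV=1001
1: ✓ ADDVS  r0←0x3b
2: ✓ MOVNE  r2←0x9c
3: · SUBHI
4: ✓ CMP  NZCV=1001
5: · ADDVC
6: · SUBLT

VAL = 0x3b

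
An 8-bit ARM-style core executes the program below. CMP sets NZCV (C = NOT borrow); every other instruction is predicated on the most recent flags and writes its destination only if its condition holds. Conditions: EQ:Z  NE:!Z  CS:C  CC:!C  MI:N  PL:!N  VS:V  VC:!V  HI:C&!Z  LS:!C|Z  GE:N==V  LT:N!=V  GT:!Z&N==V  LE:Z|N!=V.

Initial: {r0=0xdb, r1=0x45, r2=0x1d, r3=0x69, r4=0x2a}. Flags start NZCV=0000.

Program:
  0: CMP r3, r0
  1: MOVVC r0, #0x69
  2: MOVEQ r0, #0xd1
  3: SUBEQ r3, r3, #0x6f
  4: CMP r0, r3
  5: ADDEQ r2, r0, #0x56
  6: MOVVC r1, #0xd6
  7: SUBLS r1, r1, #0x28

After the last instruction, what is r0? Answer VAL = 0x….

[0] flags=1001 → (cmp)
[1] flags=1001 VC?F → skip
[2] flags=1001 EQ?F → skip
[3] flags=1001 EQ?F → skip
[4] flags=0011 → (cmp)
[5] flags=0011 EQ?F → skip
[6] flags=0011 VC?F → skip
[7] flags=0011 LS?F → skip

VAL = 0xdb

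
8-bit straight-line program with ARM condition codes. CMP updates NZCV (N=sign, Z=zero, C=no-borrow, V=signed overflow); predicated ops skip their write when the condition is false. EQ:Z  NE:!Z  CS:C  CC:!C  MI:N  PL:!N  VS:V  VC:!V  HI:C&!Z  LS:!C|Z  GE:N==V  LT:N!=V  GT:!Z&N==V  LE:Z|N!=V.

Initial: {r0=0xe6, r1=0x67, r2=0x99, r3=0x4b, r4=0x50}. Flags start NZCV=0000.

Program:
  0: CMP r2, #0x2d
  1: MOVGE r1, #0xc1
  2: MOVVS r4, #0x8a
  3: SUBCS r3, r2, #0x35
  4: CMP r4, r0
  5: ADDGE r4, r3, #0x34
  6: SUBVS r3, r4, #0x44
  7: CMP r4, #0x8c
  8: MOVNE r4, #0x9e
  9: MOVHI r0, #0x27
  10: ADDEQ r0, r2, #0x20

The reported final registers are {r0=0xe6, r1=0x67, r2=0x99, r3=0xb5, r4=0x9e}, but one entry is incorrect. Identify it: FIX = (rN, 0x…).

FIX = (r3, 0x64)

[0] flags=0011 → (cmp)
[1] flags=0011 GE?F → skip
[2] flags=0011 VS?T → r4=0x8a
[3] flags=0011 CS?T → r3=0x64
[4] flags=1000 → (cmp)
[5] flags=1000 GE?F → skip
[6] flags=1000 VS?F → skip
[7] flags=1000 → (cmp)
[8] flags=1000 NE?T → r4=0x9e
[9] flags=1000 HI?F → skip
[10] flags=1000 EQ?F → skip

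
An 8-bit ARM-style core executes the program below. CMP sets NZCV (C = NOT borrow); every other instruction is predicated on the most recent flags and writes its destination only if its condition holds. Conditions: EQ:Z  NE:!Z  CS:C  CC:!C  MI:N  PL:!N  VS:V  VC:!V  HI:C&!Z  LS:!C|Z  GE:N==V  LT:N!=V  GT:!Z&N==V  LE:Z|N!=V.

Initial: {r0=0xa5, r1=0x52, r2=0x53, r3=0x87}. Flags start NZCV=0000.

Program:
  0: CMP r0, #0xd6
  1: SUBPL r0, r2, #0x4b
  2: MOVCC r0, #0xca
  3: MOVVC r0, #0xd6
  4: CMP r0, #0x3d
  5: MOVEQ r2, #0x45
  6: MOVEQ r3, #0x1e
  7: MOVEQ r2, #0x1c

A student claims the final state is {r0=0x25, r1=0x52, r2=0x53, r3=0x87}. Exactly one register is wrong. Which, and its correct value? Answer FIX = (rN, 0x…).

0: ✓ CMP  NZCV=1000
1: · SUBPL
2: ✓ MOVCC  r0←0xca
3: ✓ MOVVC  r0←0xd6
4: ✓ CMP  NZCV=1010
5: · MOVEQ
6: · MOVEQ
7: · MOVEQ

FIX = (r0, 0xd6)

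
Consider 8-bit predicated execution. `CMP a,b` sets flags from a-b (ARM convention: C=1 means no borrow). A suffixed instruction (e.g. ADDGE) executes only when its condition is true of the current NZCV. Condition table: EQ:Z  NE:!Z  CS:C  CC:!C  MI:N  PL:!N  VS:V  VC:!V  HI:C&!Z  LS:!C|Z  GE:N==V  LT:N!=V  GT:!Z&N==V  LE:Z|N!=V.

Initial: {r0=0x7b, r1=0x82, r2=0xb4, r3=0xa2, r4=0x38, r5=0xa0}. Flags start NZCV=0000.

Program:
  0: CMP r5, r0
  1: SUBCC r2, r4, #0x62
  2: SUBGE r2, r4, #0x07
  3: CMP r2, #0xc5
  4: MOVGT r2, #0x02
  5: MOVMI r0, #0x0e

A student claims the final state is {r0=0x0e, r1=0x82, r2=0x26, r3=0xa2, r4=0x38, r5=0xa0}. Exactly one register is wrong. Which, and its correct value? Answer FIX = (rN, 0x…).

FIX = (r2, 0xb4)

0: ✓ CMP  NZCV=0011
1: · SUBCC
2: · SUBGE
3: ✓ CMP  NZCV=1000
4: · MOVGT
5: ✓ MOVMI  r0←0x0e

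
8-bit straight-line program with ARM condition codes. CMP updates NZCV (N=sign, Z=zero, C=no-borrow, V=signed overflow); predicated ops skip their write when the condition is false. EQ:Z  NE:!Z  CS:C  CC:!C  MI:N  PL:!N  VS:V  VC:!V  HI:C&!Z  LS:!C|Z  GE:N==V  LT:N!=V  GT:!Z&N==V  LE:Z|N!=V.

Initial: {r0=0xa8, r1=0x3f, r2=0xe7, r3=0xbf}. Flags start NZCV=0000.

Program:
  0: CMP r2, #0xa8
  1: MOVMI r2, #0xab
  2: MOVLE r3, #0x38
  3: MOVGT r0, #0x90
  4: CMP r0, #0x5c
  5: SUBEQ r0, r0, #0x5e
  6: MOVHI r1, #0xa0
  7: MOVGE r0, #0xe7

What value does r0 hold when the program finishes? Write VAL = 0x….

VAL = 0x90

[0] flags=0010 → (cmp)
[1] flags=0010 MI?F → skip
[2] flags=0010 LE?F → skip
[3] flags=0010 GT?T → r0=0x90
[4] flags=0011 → (cmp)
[5] flags=0011 EQ?F → skip
[6] flags=0011 HI?T → r1=0xa0
[7] flags=0011 GE?F → skip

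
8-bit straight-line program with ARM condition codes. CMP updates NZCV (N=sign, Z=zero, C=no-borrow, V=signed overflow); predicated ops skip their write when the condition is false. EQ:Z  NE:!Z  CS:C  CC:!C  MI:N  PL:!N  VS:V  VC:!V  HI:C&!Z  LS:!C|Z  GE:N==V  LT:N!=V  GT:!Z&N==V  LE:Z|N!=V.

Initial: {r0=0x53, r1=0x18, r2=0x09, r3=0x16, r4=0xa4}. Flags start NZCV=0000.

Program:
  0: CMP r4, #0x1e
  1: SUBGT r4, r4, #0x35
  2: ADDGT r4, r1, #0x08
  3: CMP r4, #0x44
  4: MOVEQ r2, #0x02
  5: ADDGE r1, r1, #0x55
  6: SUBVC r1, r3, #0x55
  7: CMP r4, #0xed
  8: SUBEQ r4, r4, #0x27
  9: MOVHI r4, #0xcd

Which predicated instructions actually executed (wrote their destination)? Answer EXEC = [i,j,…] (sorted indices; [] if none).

EXEC = []

[0] flags=1010 → (cmp)
[1] flags=1010 GT?F → skip
[2] flags=1010 GT?F → skip
[3] flags=0011 → (cmp)
[4] flags=0011 EQ?F → skip
[5] flags=0011 GE?F → skip
[6] flags=0011 VC?F → skip
[7] flags=1000 → (cmp)
[8] flags=1000 EQ?F → skip
[9] flags=1000 HI?F → skip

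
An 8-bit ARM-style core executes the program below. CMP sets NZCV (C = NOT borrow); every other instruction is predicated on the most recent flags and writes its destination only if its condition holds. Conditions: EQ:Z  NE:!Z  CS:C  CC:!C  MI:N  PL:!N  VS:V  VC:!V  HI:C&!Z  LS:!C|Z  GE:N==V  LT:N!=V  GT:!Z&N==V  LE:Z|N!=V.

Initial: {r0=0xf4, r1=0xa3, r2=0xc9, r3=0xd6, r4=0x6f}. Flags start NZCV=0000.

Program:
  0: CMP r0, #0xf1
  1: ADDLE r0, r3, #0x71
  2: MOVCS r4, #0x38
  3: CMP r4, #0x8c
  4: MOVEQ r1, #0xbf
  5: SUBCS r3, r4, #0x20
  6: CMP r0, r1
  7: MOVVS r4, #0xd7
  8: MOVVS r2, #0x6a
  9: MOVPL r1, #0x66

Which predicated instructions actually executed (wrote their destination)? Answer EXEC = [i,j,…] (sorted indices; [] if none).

0: ✓ CMP  NZCV=0010
1: · ADDLE
2: ✓ MOVCS  r4←0x38
3: ✓ CMP  NZCV=1001
4: · MOVEQ
5: · SUBCS
6: ✓ CMP  NZCV=0010
7: · MOVVS
8: · MOVVS
9: ✓ MOVPL  r1←0x66

EXEC = [2,9]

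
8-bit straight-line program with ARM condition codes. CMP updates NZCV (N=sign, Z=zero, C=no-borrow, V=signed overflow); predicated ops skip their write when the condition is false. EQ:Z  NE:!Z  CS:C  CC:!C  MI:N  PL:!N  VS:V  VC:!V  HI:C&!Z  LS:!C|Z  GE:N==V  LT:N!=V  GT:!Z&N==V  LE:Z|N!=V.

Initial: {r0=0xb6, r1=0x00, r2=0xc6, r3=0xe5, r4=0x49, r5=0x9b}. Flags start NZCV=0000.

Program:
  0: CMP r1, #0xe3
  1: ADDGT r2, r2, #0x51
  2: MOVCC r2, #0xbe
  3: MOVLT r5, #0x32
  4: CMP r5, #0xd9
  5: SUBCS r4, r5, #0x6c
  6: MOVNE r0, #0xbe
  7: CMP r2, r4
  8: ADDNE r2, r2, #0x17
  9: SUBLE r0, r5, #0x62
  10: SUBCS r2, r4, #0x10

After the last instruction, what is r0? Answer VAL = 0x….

VAL = 0x39

0: ✓ CMP  NZCV=0000
1: ✓ ADDGT  r2←0x17
2: ✓ MOVCC  r2←0xbe
3: · MOVLT
4: ✓ CMP  NZCV=1000
5: · SUBCS
6: ✓ MOVNE  r0←0xbe
7: ✓ CMP  NZCV=0011
8: ✓ ADDNE  r2←0xd5
9: ✓ SUBLE  r0←0x39
10: ✓ SUBCS  r2←0x39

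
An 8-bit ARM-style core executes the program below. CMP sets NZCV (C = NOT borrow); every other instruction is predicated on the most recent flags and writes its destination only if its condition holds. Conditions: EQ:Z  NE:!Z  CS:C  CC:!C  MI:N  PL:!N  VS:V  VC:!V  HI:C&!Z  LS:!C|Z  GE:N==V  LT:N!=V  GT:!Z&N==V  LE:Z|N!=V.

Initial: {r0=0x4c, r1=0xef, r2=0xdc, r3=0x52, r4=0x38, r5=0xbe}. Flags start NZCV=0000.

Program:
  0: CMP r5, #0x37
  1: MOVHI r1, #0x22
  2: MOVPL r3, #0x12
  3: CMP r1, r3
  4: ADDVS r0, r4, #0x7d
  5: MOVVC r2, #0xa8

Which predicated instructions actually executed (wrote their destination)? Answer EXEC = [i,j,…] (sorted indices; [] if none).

0: ✓ CMP  NZCV=1010
1: ✓ MOVHI  r1←0x22
2: · MOVPL
3: ✓ CMP  NZCV=1000
4: · ADDVS
5: ✓ MOVVC  r2←0xa8

EXEC = [1,5]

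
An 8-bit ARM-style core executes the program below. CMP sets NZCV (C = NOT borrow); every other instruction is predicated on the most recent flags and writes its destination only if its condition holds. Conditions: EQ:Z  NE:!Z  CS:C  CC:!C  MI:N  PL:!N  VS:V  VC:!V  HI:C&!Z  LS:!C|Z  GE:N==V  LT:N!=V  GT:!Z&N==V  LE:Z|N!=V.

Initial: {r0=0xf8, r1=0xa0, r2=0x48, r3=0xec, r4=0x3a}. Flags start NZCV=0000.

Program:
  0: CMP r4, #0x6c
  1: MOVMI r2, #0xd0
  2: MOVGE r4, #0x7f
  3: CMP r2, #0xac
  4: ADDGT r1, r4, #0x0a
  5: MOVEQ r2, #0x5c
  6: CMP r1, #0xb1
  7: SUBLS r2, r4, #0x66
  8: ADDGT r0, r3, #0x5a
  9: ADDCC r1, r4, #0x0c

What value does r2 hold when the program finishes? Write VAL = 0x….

VAL = 0xd4

[0] flags=1000 → (cmp)
[1] flags=1000 MI?T → r2=0xd0
[2] flags=1000 GE?F → skip
[3] flags=0010 → (cmp)
[4] flags=0010 GT?T → r1=0x44
[5] flags=0010 EQ?F → skip
[6] flags=1001 → (cmp)
[7] flags=1001 LS?T → r2=0xd4
[8] flags=1001 GT?T → r0=0x46
[9] flags=1001 CC?T → r1=0x46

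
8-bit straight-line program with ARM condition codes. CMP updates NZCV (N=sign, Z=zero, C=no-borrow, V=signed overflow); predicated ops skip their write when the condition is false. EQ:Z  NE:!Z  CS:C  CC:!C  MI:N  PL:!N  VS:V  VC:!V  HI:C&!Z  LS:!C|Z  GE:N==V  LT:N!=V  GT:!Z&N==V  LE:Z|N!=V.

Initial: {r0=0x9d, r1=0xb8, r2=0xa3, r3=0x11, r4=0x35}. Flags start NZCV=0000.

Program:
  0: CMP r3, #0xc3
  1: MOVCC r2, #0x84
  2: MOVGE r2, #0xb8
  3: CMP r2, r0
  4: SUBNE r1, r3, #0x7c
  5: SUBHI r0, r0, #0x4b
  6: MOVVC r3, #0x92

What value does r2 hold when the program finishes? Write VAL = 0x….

0: ✓ CMP  NZCV=0000
1: ✓ MOVCC  r2←0x84
2: ✓ MOVGE  r2←0xb8
3: ✓ CMP  NZCV=0010
4: ✓ SUBNE  r1←0x95
5: ✓ SUBHI  r0←0x52
6: ✓ MOVVC  r3←0x92

VAL = 0xb8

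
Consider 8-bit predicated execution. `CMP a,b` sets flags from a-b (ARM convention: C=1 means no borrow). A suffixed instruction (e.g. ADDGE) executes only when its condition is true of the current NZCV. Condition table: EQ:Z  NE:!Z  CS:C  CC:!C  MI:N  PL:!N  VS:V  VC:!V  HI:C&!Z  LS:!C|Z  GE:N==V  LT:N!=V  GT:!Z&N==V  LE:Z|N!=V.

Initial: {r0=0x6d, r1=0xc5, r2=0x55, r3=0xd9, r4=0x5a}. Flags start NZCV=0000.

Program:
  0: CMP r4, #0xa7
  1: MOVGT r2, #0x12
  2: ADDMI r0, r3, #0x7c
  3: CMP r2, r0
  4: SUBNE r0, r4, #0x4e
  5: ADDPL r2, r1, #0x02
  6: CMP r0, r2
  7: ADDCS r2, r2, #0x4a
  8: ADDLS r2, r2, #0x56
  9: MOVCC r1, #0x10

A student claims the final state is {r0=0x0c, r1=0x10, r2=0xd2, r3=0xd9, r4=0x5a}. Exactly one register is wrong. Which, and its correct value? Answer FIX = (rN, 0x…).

FIX = (r2, 0x68)

[0] flags=1001 → (cmp)
[1] flags=1001 GT?T → r2=0x12
[2] flags=1001 MI?T → r0=0x55
[3] flags=1000 → (cmp)
[4] flags=1000 NE?T → r0=0x0c
[5] flags=1000 PL?F → skip
[6] flags=1000 → (cmp)
[7] flags=1000 CS?F → skip
[8] flags=1000 LS?T → r2=0x68
[9] flags=1000 CC?T → r1=0x10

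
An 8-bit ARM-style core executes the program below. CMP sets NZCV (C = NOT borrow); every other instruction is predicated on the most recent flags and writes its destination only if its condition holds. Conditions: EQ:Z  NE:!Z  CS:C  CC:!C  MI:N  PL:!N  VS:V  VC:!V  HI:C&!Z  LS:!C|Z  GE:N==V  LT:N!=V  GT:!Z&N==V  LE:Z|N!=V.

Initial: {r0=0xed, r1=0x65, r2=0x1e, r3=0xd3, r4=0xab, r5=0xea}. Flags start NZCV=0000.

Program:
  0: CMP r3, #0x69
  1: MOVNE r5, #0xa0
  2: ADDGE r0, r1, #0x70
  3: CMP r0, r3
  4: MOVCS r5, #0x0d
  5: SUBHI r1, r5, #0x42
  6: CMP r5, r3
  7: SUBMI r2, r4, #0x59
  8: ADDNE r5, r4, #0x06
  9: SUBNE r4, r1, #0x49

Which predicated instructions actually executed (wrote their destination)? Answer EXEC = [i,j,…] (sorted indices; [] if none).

EXEC = [1,4,5,8,9]

0: ✓ CMP  NZCV=0011
1: ✓ MOVNE  r5←0xa0
2: · ADDGE
3: ✓ CMP  NZCV=0010
4: ✓ MOVCS  r5←0x0d
5: ✓ SUBHI  r1←0xcb
6: ✓ CMP  NZCV=0000
7: · SUBMI
8: ✓ ADDNE  r5←0xb1
9: ✓ SUBNE  r4←0x82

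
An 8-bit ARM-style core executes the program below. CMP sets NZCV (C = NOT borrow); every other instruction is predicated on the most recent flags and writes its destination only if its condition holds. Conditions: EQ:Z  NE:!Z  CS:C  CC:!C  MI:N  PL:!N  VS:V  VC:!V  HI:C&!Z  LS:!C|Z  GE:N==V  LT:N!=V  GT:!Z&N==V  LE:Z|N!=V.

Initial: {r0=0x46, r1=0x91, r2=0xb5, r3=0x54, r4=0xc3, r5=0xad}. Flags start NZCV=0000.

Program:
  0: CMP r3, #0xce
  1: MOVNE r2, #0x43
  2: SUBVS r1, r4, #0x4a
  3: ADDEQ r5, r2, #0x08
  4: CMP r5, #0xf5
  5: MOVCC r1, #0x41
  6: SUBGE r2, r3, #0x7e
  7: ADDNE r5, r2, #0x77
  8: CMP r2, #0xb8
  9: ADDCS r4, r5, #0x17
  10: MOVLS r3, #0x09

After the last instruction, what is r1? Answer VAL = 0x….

VAL = 0x41

0: ✓ CMP  NZCV=1001
1: ✓ MOVNE  r2←0x43
2: ✓ SUBVS  r1←0x79
3: · ADDEQ
4: ✓ CMP  NZCV=1000
5: ✓ MOVCC  r1←0x41
6: · SUBGE
7: ✓ ADDNE  r5←0xba
8: ✓ CMP  NZCV=1001
9: · ADDCS
10: ✓ MOVLS  r3←0x09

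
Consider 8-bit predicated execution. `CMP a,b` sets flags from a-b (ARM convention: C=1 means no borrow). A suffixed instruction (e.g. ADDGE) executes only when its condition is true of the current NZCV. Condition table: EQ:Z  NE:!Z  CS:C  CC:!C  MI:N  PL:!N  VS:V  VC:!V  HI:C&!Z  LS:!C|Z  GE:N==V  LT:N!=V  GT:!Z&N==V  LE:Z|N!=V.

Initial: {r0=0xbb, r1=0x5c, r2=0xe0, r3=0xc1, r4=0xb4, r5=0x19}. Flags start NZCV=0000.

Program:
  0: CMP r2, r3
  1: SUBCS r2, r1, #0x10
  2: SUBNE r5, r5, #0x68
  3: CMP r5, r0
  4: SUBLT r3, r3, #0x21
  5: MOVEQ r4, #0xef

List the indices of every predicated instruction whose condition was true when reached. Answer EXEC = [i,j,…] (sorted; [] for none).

[0] flags=0010 → (cmp)
[1] flags=0010 CS?T → r2=0x4c
[2] flags=0010 NE?T → r5=0xb1
[3] flags=1000 → (cmp)
[4] flags=1000 LT?T → r3=0xa0
[5] flags=1000 EQ?F → skip

EXEC = [1,2,4]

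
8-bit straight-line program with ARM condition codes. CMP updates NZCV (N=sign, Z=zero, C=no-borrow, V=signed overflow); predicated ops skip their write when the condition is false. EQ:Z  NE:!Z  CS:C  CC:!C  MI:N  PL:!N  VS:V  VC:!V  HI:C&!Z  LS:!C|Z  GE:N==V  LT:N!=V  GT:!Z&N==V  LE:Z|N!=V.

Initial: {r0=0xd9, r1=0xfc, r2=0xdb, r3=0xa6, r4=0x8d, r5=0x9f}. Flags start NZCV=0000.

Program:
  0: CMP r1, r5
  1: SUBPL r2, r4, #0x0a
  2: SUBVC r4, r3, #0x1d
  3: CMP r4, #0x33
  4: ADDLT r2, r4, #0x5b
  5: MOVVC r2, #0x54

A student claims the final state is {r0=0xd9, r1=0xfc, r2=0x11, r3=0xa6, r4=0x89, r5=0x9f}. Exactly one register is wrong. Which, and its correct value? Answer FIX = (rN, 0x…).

FIX = (r2, 0xe4)

[0] flags=0010 → (cmp)
[1] flags=0010 PL?T → r2=0x83
[2] flags=0010 VC?T → r4=0x89
[3] flags=0011 → (cmp)
[4] flags=0011 LT?T → r2=0xe4
[5] flags=0011 VC?F → skip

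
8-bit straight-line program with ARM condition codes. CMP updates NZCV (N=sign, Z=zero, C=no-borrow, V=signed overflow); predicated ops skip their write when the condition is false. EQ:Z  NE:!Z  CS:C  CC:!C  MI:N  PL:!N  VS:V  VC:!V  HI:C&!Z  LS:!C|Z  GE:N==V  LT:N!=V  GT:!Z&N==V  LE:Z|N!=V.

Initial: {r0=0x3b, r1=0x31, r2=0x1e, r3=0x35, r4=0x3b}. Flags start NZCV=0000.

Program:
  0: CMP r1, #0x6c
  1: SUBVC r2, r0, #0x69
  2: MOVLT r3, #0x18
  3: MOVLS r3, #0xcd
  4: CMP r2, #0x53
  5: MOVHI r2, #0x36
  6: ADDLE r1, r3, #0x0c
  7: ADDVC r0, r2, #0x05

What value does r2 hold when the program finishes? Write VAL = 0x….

VAL = 0x36

0: ✓ CMP  NZCV=1000
1: ✓ SUBVC  r2←0xd2
2: ✓ MOVLT  r3←0x18
3: ✓ MOVLS  r3←0xcd
4: ✓ CMP  NZCV=0011
5: ✓ MOVHI  r2←0x36
6: ✓ ADDLE  r1←0xd9
7: · ADDVC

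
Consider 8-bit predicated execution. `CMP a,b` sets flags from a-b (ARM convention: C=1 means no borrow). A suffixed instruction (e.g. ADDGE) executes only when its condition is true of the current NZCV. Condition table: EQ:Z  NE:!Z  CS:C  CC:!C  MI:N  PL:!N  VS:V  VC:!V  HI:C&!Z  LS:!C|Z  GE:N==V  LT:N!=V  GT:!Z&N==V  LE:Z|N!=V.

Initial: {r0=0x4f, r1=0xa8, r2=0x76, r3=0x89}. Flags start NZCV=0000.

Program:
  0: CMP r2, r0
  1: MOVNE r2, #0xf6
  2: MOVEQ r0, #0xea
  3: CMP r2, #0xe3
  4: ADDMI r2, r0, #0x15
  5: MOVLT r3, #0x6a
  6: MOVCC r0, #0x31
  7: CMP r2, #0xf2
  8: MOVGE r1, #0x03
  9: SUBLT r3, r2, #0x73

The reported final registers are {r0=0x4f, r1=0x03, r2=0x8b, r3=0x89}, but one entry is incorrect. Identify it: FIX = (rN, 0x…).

0: ✓ CMP  NZCV=0010
1: ✓ MOVNE  r2←0xf6
2: · MOVEQ
3: ✓ CMP  NZCV=0010
4: · ADDMI
5: · MOVLT
6: · MOVCC
7: ✓ CMP  NZCV=0010
8: ✓ MOVGE  r1←0x03
9: · SUBLT

FIX = (r2, 0xf6)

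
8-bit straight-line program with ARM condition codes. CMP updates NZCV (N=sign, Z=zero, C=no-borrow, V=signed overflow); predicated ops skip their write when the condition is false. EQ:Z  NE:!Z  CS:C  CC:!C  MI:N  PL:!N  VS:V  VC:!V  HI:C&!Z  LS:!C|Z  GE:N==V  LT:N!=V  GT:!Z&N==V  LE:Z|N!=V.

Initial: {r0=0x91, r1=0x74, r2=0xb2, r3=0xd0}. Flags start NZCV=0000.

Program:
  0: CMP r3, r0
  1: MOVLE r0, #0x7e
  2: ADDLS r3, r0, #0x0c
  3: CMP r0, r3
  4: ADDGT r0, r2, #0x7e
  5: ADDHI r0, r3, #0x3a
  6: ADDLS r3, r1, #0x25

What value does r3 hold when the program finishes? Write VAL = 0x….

VAL = 0x99

[0] flags=0010 → (cmp)
[1] flags=0010 LE?F → skip
[2] flags=0010 LS?F → skip
[3] flags=1000 → (cmp)
[4] flags=1000 GT?F → skip
[5] flags=1000 HI?F → skip
[6] flags=1000 LS?T → r3=0x99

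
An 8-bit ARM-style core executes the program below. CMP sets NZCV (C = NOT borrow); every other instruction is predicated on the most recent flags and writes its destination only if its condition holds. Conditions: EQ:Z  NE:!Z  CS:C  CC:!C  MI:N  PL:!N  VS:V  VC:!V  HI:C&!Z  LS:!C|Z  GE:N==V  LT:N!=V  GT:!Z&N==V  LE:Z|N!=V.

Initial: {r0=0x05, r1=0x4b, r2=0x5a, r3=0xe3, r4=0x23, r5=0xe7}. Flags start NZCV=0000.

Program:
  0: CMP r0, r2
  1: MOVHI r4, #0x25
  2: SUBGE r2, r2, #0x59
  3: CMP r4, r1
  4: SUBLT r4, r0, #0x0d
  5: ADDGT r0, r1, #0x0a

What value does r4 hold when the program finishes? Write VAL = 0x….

0: ✓ CMP  NZCV=1000
1: · MOVHI
2: · SUBGE
3: ✓ CMP  NZCV=1000
4: ✓ SUBLT  r4←0xf8
5: · ADDGT

VAL = 0xf8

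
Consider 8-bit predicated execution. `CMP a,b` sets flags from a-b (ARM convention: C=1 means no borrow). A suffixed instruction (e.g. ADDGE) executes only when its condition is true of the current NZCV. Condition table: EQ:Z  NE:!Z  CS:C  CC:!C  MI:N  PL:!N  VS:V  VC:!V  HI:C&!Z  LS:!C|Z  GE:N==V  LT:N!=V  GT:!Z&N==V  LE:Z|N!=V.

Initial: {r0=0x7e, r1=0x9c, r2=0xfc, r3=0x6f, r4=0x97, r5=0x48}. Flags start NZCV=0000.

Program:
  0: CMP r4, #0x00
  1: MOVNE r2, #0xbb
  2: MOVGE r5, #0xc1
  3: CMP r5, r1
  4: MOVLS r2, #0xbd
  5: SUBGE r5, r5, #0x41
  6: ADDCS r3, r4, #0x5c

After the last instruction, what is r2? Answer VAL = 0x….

[0] flags=1010 → (cmp)
[1] flags=1010 NE?T → r2=0xbb
[2] flags=1010 GE?F → skip
[3] flags=1001 → (cmp)
[4] flags=1001 LS?T → r2=0xbd
[5] flags=1001 GE?T → r5=0x07
[6] flags=1001 CS?F → skip

VAL = 0xbd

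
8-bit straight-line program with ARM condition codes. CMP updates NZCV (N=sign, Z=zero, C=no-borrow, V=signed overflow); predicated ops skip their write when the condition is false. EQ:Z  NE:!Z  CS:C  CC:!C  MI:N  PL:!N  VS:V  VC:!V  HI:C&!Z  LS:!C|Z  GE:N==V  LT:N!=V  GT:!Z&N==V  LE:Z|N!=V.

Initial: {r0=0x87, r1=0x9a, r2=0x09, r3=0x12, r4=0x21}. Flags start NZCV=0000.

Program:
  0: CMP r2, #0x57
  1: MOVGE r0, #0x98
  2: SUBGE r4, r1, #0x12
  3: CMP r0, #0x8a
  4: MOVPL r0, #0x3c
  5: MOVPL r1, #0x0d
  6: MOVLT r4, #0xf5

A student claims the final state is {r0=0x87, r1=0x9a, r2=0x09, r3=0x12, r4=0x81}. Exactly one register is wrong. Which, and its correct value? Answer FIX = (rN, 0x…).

FIX = (r4, 0xf5)

[0] flags=1000 → (cmp)
[1] flags=1000 GE?F → skip
[2] flags=1000 GE?F → skip
[3] flags=1000 → (cmp)
[4] flags=1000 PL?F → skip
[5] flags=1000 PL?F → skip
[6] flags=1000 LT?T → r4=0xf5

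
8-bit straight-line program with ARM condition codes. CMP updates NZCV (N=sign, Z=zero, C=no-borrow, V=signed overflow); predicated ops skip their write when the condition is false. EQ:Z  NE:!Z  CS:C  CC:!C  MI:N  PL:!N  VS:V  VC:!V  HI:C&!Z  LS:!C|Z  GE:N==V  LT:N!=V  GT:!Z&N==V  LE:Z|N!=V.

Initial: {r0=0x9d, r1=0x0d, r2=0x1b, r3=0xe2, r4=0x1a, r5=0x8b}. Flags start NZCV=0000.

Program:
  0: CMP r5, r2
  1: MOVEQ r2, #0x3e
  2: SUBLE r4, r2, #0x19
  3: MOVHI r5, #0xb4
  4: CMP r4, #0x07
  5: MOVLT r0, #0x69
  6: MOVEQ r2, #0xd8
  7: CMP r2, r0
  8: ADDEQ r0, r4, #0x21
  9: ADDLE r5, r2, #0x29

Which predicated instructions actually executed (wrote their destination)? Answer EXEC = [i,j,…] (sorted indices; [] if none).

0: ✓ CMP  NZCV=0011
1: · MOVEQ
2: ✓ SUBLE  r4←0x02
3: ✓ MOVHI  r5←0xb4
4: ✓ CMP  NZCV=1000
5: ✓ MOVLT  r0←0x69
6: · MOVEQ
7: ✓ CMP  NZCV=1000
8: · ADDEQ
9: ✓ ADDLE  r5←0x44

EXEC = [2,3,5,9]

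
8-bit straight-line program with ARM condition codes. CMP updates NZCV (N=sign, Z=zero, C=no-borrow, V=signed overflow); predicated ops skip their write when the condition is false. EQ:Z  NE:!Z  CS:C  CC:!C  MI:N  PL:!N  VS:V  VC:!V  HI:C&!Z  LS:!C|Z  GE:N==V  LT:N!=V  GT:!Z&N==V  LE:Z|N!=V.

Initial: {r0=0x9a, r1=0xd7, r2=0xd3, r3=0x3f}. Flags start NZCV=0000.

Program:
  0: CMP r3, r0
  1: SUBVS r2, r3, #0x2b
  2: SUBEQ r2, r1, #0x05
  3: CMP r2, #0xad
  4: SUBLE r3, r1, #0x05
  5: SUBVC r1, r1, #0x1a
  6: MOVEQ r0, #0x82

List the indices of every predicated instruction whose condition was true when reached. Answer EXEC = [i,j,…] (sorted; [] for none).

EXEC = [1,5]

0: ✓ CMP  NZCV=1001
1: ✓ SUBVS  r2←0x14
2: · SUBEQ
3: ✓ CMP  NZCV=0000
4: · SUBLE
5: ✓ SUBVC  r1←0xbd
6: · MOVEQ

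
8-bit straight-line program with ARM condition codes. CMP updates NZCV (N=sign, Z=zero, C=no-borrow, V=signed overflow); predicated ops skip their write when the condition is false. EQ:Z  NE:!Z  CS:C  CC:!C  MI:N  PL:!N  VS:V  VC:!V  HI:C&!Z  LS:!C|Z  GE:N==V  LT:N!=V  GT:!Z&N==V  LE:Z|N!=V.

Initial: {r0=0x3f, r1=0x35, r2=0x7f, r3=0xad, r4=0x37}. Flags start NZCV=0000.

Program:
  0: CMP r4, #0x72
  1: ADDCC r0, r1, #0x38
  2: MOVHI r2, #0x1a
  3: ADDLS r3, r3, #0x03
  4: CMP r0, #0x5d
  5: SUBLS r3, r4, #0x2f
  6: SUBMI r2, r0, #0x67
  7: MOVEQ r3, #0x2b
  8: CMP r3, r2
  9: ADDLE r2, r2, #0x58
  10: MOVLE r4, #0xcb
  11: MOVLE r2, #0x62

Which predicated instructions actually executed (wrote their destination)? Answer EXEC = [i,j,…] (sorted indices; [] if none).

0: ✓ CMP  NZCV=1000
1: ✓ ADDCC  r0←0x6d
2: · MOVHI
3: ✓ ADDLS  r3←0xb0
4: ✓ CMP  NZCV=0010
5: · SUBLS
6: · SUBMI
7: · MOVEQ
8: ✓ CMP  NZCV=0011
9: ✓ ADDLE  r2←0xd7
10: ✓ MOVLE  r4←0xcb
11: ✓ MOVLE  r2←0x62

EXEC = [1,3,9,10,11]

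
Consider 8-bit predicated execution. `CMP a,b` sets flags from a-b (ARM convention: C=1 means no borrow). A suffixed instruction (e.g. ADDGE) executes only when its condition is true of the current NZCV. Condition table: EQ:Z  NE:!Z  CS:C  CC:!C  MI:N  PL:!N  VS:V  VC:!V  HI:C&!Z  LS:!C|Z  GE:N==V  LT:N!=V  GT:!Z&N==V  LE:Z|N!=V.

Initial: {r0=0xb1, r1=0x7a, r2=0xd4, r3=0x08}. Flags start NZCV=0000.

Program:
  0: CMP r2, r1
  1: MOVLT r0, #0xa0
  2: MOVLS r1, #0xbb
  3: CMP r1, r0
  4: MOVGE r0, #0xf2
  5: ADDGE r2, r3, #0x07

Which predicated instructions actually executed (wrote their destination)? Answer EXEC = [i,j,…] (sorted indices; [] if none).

[0] flags=0011 → (cmp)
[1] flags=0011 LT?T → r0=0xa0
[2] flags=0011 LS?F → skip
[3] flags=1001 → (cmp)
[4] flags=1001 GE?T → r0=0xf2
[5] flags=1001 GE?T → r2=0x0f

EXEC = [1,4,5]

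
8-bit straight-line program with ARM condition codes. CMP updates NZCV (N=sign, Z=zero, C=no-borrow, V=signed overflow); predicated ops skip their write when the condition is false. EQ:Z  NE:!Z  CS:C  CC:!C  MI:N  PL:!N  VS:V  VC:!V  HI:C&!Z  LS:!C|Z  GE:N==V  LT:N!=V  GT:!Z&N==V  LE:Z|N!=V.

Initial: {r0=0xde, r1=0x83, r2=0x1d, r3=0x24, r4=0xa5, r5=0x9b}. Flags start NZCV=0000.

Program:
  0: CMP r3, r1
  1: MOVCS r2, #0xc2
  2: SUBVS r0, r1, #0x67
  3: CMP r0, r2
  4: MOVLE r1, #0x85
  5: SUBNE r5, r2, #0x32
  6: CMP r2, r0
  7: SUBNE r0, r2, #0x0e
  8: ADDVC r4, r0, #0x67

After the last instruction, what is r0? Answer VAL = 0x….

[0] flags=1001 → (cmp)
[1] flags=1001 CS?F → skip
[2] flags=1001 VS?T → r0=0x1c
[3] flags=1000 → (cmp)
[4] flags=1000 LE?T → r1=0x85
[5] flags=1000 NE?T → r5=0xeb
[6] flags=0010 → (cmp)
[7] flags=0010 NE?T → r0=0x0f
[8] flags=0010 VC?T → r4=0x76

VAL = 0x0f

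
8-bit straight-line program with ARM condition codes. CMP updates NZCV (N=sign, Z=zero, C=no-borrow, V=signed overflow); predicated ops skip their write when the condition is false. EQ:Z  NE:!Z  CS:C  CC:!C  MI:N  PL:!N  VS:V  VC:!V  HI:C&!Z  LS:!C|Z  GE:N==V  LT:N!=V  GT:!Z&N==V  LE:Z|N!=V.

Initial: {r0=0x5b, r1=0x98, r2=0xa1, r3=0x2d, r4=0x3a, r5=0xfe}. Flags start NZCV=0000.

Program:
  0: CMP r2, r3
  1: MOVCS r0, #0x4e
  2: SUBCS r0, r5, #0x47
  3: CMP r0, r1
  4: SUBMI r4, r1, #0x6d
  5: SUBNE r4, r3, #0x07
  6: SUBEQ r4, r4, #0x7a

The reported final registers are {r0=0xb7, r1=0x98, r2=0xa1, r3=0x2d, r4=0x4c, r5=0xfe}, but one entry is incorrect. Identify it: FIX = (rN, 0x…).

0: ✓ CMP  NZCV=0011
1: ✓ MOVCS  r0←0x4e
2: ✓ SUBCS  r0←0xb7
3: ✓ CMP  NZCV=0010
4: · SUBMI
5: ✓ SUBNE  r4←0x26
6: · SUBEQ

FIX = (r4, 0x26)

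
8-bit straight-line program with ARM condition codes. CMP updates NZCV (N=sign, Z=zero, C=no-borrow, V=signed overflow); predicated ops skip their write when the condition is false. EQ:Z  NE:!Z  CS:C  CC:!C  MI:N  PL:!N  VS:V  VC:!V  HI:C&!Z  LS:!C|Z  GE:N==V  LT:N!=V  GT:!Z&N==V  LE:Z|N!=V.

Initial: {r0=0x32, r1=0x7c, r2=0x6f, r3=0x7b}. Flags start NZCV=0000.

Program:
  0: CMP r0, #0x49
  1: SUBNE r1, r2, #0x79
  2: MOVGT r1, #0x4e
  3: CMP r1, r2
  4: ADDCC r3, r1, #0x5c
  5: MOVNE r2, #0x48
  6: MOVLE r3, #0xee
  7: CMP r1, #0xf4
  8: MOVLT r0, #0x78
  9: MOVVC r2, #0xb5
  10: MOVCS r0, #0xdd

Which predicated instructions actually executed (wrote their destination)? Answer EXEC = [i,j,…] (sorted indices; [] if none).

[0] flags=1000 → (cmp)
[1] flags=1000 NE?T → r1=0xf6
[2] flags=1000 GT?F → skip
[3] flags=1010 → (cmp)
[4] flags=1010 CC?F → skip
[5] flags=1010 NE?T → r2=0x48
[6] flags=1010 LE?T → r3=0xee
[7] flags=0010 → (cmp)
[8] flags=0010 LT?F → skip
[9] flags=0010 VC?T → r2=0xb5
[10] flags=0010 CS?T → r0=0xdd

EXEC = [1,5,6,9,10]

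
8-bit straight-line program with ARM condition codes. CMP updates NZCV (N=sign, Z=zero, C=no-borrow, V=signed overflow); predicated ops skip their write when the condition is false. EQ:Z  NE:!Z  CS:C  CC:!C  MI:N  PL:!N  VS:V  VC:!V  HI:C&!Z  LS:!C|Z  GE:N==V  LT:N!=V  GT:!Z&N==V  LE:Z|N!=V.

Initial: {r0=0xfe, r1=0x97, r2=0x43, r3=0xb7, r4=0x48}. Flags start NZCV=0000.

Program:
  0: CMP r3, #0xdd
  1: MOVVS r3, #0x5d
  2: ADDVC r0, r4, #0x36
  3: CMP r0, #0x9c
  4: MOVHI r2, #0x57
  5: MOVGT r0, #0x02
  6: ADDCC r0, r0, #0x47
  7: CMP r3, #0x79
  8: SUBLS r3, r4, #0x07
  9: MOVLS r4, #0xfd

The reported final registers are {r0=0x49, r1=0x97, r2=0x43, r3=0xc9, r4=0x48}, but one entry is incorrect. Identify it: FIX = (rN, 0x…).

FIX = (r3, 0xb7)

0: ✓ CMP  NZCV=1000
1: · MOVVS
2: ✓ ADDVC  r0←0x7e
3: ✓ CMP  NZCV=1001
4: · MOVHI
5: ✓ MOVGT  r0←0x02
6: ✓ ADDCC  r0←0x49
7: ✓ CMP  NZCV=0011
8: · SUBLS
9: · MOVLS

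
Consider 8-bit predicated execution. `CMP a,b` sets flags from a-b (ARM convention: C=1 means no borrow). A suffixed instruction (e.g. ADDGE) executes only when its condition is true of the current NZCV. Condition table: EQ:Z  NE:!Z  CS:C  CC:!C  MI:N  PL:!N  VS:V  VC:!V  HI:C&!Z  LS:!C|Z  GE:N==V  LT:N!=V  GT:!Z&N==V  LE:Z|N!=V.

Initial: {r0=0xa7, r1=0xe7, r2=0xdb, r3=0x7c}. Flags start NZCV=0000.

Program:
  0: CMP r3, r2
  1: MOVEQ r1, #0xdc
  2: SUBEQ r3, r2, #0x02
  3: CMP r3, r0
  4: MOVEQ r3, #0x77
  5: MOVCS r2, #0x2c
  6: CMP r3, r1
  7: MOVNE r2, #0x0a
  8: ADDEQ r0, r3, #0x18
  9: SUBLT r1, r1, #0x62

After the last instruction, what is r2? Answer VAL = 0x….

[0] flags=1001 → (cmp)
[1] flags=1001 EQ?F → skip
[2] flags=1001 EQ?F → skip
[3] flags=1001 → (cmp)
[4] flags=1001 EQ?F → skip
[5] flags=1001 CS?F → skip
[6] flags=1001 → (cmp)
[7] flags=1001 NE?T → r2=0x0a
[8] flags=1001 EQ?F → skip
[9] flags=1001 LT?F → skip

VAL = 0x0a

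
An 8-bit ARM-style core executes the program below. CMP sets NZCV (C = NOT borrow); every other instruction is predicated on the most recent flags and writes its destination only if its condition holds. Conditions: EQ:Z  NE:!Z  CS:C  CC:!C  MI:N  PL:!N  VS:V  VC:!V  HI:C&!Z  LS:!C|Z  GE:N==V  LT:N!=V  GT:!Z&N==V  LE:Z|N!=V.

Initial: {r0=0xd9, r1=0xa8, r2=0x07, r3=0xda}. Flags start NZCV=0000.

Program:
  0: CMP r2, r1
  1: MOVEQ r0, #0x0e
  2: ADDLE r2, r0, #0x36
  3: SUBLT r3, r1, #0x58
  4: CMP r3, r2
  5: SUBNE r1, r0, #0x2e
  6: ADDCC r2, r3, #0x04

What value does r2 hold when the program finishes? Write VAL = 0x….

VAL = 0x07

[0] flags=0000 → (cmp)
[1] flags=0000 EQ?F → skip
[2] flags=0000 LE?F → skip
[3] flags=0000 LT?F → skip
[4] flags=1010 → (cmp)
[5] flags=1010 NE?T → r1=0xab
[6] flags=1010 CC?F → skip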